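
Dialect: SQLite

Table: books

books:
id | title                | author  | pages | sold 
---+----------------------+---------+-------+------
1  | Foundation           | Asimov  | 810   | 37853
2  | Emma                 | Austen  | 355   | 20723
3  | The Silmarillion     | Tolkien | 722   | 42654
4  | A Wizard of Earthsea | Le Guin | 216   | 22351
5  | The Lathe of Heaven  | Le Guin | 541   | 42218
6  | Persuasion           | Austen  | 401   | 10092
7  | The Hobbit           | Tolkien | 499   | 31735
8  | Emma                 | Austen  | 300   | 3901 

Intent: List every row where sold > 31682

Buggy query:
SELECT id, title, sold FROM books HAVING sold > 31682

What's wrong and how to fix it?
Bug: This is a non-aggregate query (no GROUP BY, no aggregates), so in SQLite the HAVING clause is invalid here; a row-level condition belongs in WHERE

Fix: Use WHERE for row-level filtering

Corrected query:
SELECT id, title, sold FROM books WHERE sold > 31682

Result:
id | title               | sold 
---+---------------------+------
1  | Foundation          | 37853
3  | The Silmarillion    | 42654
5  | The Lathe of Heaven | 42218
7  | The Hobbit          | 31735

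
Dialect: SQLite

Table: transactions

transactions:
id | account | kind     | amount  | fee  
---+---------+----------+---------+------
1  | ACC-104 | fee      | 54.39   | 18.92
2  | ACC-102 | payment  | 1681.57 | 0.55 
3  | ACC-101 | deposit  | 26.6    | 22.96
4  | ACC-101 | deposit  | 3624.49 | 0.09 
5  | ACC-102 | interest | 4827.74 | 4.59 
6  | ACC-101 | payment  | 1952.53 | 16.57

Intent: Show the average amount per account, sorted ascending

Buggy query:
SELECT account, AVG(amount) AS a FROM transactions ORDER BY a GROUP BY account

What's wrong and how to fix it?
Bug: GROUP BY must precede ORDER BY

Fix: Move ORDER BY to the end, after GROUP BY

Corrected query:
SELECT account, AVG(amount) AS a FROM transactions GROUP BY account ORDER BY a

Result:
account | a          
--------+------------
ACC-104 | 54.39      
ACC-101 | 1867.873333
ACC-102 | 3254.655   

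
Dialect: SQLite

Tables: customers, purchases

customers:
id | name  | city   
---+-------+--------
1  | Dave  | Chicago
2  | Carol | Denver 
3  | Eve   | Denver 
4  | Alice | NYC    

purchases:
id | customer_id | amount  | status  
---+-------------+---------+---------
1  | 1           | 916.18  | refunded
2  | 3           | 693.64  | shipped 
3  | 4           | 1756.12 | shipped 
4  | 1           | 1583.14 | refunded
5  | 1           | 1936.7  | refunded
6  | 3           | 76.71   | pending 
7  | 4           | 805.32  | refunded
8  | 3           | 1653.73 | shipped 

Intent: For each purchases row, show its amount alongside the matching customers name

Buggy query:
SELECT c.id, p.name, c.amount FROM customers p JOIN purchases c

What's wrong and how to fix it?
Bug: Missing join condition: each purchases row is matched to all customers rows instead of just its own

Fix: Specify the join condition linking the foreign key to the parent id

Corrected query:
SELECT c.id, p.name, c.amount FROM customers p JOIN purchases c ON c.customer_id = p.id

Result:
id | name  | amount 
---+-------+--------
1  | Dave  | 916.18 
2  | Eve   | 693.64 
3  | Alice | 1756.12
4  | Dave  | 1583.14
5  | Dave  | 1936.7 
6  | Eve   | 76.71  
7  | Alice | 805.32 
8  | Eve   | 1653.73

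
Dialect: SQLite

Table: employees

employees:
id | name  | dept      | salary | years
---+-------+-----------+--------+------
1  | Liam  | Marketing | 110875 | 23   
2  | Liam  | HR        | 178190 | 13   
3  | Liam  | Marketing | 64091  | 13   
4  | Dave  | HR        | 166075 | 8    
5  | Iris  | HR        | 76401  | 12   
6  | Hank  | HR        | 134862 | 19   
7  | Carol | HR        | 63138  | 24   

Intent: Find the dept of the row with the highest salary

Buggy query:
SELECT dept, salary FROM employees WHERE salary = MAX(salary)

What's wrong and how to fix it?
Bug: WHERE is evaluated per row; an aggregate over the whole table isn't defined there

Fix: Wrap MAX in a scalar subquery so WHERE compares against a single value

Corrected query:
SELECT dept, salary FROM employees WHERE salary = (SELECT MAX(salary) FROM employees)

Result:
dept | salary
-----+-------
HR   | 178190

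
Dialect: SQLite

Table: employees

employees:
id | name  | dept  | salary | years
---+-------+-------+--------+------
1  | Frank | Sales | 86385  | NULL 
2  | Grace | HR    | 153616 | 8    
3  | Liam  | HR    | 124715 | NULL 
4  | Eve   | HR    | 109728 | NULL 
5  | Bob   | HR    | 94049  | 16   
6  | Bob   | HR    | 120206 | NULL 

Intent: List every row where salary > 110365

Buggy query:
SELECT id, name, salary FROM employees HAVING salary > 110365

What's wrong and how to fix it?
Bug: HAVING filters the output of aggregation, but this query has no GROUP BY and no aggregate functions, so SQLite rejects it (HAVING clause on a non-aggregate query); the condition here is per row

Fix: Replace HAVING with WHERE since the condition applies to individual rows

Corrected query:
SELECT id, name, salary FROM employees WHERE salary > 110365

Result:
id | name  | salary
---+-------+-------
2  | Grace | 153616
3  | Liam  | 124715
6  | Bob   | 120206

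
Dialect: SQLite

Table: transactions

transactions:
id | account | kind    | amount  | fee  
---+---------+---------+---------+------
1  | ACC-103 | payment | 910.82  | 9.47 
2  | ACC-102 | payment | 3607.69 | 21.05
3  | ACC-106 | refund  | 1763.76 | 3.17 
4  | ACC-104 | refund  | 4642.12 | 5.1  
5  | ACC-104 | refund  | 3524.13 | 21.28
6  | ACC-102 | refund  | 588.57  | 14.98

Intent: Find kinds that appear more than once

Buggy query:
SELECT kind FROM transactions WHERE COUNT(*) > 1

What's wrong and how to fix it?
Bug: COUNT(*) is an aggregate and cannot be used in WHERE

Fix: GROUP BY kind, then filter groups with HAVING COUNT(*) > 1

Corrected query:
SELECT kind FROM transactions GROUP BY kind HAVING COUNT(*) > 1

Result:
kind   
-------
payment
refund 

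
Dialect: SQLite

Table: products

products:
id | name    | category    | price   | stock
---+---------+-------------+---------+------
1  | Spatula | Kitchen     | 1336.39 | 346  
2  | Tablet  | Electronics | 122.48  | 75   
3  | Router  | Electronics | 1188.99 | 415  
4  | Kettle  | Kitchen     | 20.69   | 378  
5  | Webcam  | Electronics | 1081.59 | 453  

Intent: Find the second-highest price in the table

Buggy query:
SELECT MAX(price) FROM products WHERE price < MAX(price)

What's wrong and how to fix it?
Bug: MAX(price) on the right of the comparison is an aggregate-in-WHERE error

Fix: Compute the overall MAX in a subquery, then take MAX of rows below it

Corrected query:
SELECT MAX(price) FROM products WHERE price < (SELECT MAX(price) FROM products)

Result:
MAX(price)
----------
1188.99   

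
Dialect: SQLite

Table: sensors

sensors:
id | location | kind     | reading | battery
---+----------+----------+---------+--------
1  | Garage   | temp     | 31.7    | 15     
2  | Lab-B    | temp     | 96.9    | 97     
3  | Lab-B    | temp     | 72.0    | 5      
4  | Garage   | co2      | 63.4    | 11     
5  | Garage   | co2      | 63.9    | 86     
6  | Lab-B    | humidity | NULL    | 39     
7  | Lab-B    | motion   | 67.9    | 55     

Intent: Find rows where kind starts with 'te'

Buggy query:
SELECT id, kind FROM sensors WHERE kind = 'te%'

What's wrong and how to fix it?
Bug: Wildcards only work with LIKE; '=' treats '%' as a literal character

Fix: Use LIKE for wildcard pattern matching

Corrected query:
SELECT id, kind FROM sensors WHERE kind LIKE 'te%'

Result:
id | kind
---+-----
1  | temp
2  | temp
3  | temp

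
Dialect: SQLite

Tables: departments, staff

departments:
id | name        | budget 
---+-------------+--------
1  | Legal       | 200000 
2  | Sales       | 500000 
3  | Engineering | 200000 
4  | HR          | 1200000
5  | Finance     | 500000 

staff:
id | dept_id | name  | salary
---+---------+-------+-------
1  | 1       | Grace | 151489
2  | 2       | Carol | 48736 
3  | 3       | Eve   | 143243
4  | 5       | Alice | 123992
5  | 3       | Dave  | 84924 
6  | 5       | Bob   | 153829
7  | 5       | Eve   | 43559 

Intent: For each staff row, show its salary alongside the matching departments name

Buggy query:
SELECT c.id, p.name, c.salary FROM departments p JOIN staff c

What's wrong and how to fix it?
Bug: Missing join condition: each staff row is matched to all departments rows instead of just its own

Fix: Specify the join condition linking the foreign key to the parent id

Corrected query:
SELECT c.id, p.name, c.salary FROM departments p JOIN staff c ON c.dept_id = p.id

Result:
id | name        | salary
---+-------------+-------
1  | Legal       | 151489
2  | Sales       | 48736 
3  | Engineering | 143243
4  | Finance     | 123992
5  | Engineering | 84924 
6  | Finance     | 153829
7  | Finance     | 43559 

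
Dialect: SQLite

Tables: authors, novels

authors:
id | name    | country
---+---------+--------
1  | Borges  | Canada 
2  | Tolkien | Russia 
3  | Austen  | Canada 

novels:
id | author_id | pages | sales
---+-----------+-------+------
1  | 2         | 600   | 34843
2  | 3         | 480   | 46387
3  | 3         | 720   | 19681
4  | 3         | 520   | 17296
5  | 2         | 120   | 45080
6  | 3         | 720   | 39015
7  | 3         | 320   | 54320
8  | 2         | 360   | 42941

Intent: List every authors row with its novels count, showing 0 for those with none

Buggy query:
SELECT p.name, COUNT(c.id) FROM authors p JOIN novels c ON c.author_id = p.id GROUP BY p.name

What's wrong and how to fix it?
Bug: INNER JOIN drops authors rows that have no matching novels rows

Fix: Use LEFT JOIN so parents without children still appear (COUNT(c.id) gives 0)

Corrected query:
SELECT p.name, COUNT(c.id) FROM authors p LEFT JOIN novels c ON c.author_id = p.id GROUP BY p.name

Result:
name    | COUNT(c.id)
--------+------------
Austen  | 5          
Borges  | 0          
Tolkien | 3          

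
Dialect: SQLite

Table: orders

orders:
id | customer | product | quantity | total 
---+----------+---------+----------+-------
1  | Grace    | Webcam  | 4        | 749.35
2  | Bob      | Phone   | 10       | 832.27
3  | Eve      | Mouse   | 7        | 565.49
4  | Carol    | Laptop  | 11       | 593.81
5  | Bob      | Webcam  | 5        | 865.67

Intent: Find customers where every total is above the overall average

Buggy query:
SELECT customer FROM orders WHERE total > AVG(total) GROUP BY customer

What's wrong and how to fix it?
Bug: AVG() is an aggregate; it can't sit directly in WHERE

Fix: Use a subquery for AVG and a HAVING MIN(...) filter so the condition holds for every row in the group

Corrected query:
SELECT customer FROM orders GROUP BY customer HAVING MIN(total) > (SELECT AVG(total) FROM orders)

Result:
customer
--------
Bob     
Grace   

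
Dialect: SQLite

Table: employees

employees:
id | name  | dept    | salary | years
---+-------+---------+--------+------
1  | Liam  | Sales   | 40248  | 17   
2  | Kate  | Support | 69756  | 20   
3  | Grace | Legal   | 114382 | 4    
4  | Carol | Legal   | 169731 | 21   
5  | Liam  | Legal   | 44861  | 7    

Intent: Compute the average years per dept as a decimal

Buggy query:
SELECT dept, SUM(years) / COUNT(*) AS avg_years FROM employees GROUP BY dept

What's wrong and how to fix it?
Bug: SUM(years) and COUNT(*) are both integers; the division truncates the fractional part

Fix: Multiply by 1.0 (or CAST to REAL) to force floating-point division

Corrected query:
SELECT dept, SUM(years) * 1.0 / COUNT(*) AS avg_years FROM employees GROUP BY dept

Result:
dept    | avg_years
--------+----------
Legal   | 10.666667
Sales   | 17       
Support | 20       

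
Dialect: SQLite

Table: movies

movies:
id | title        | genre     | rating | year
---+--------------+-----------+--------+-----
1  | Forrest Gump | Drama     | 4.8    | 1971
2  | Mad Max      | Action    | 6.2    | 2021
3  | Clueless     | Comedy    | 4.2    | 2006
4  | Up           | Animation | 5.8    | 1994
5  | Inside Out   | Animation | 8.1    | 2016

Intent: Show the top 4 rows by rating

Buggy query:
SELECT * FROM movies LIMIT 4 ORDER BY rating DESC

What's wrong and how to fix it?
Bug: ORDER BY cannot follow LIMIT; LIMIT is the final clause

Fix: Swap the clauses: ORDER BY first, then LIMIT

Corrected query:
SELECT * FROM movies ORDER BY rating DESC LIMIT 4

Result:
id | title        | genre     | rating | year
---+--------------+-----------+--------+-----
5  | Inside Out   | Animation | 8.1    | 2016
2  | Mad Max      | Action    | 6.2    | 2021
4  | Up           | Animation | 5.8    | 1994
1  | Forrest Gump | Drama     | 4.8    | 1971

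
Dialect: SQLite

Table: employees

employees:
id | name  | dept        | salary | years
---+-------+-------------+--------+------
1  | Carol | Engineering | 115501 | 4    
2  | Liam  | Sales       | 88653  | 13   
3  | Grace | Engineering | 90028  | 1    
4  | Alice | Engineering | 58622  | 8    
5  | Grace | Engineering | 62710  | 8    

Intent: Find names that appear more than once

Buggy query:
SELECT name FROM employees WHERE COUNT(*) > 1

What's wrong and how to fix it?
Bug: COUNT(*) is an aggregate and cannot be used in WHERE

Fix: Group first, then use HAVING for the count condition

Corrected query:
SELECT name FROM employees GROUP BY name HAVING COUNT(*) > 1

Result:
name 
-----
Grace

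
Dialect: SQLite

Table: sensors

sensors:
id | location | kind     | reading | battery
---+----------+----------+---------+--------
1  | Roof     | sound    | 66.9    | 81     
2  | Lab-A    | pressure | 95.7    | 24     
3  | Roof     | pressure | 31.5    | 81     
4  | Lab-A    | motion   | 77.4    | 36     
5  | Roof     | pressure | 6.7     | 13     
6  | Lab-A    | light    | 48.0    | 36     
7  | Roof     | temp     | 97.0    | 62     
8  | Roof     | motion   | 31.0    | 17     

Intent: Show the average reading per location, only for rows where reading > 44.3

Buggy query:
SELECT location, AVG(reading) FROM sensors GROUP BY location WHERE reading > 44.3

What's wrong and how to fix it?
Bug: Row-level WHERE must come before GROUP BY in the clause order

Fix: Move the WHERE clause before GROUP BY

Corrected query:
SELECT location, AVG(reading) FROM sensors WHERE reading > 44.3 GROUP BY location

Result:
location | AVG(reading)
---------+-------------
Lab-A    | 73.7        
Roof     | 81.95       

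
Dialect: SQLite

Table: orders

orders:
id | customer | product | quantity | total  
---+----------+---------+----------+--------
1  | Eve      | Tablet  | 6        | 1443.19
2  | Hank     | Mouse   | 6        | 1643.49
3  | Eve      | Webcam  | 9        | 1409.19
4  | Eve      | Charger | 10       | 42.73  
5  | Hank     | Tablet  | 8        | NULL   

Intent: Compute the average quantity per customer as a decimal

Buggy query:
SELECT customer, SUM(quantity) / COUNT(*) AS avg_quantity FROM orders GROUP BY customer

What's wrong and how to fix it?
Bug: SUM(quantity) and COUNT(*) are both integers; the division truncates the fractional part

Fix: Cast one side to REAL so the division keeps the fractional part

Corrected query:
SELECT customer, SUM(quantity) * 1.0 / COUNT(*) AS avg_quantity FROM orders GROUP BY customer

Result:
customer | avg_quantity
---------+-------------
Eve      | 8.333333    
Hank     | 7           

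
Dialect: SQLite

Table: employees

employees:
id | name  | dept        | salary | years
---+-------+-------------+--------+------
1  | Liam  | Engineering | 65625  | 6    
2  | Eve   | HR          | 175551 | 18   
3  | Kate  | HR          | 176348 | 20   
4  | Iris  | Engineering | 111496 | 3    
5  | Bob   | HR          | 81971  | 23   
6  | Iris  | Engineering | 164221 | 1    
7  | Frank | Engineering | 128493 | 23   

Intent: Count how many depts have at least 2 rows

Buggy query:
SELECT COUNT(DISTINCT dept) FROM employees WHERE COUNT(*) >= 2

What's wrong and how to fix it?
Bug: COUNT(*) cannot appear in WHERE; the per-group count doesn't exist yet

Fix: Group first with HAVING COUNT(*) >= 2, then COUNT the resulting groups

Corrected query:
SELECT COUNT(*) FROM (SELECT dept FROM employees GROUP BY dept HAVING COUNT(*) >= 2)

Result:
COUNT(*)
--------
2       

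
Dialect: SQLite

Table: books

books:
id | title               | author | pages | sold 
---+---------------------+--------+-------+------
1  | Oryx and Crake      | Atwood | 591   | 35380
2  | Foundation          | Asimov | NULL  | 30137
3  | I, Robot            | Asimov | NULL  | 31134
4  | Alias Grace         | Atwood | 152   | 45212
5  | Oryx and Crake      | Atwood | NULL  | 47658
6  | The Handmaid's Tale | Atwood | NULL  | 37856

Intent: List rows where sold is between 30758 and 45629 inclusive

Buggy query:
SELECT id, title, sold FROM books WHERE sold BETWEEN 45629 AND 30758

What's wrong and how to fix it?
Bug: BETWEEN expects the lower bound first; with 45629 AND 30758 the range is empty

Fix: Write BETWEEN 30758 AND 45629

Corrected query:
SELECT id, title, sold FROM books WHERE sold BETWEEN 30758 AND 45629

Result:
id | title               | sold 
---+---------------------+------
1  | Oryx and Crake      | 35380
3  | I, Robot            | 31134
4  | Alias Grace         | 45212
6  | The Handmaid's Tale | 37856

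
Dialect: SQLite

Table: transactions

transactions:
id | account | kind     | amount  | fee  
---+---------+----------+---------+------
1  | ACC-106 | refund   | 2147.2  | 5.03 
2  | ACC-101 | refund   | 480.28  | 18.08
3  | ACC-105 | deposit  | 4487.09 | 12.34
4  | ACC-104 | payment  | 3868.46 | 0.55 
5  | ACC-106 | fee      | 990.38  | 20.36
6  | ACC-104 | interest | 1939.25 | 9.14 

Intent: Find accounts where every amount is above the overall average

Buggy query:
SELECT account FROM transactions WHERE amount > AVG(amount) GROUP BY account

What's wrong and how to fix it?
Bug: AVG() is an aggregate; it can't sit directly in WHERE

Fix: Use a subquery for AVG and a HAVING MIN(...) filter so the condition holds for every row in the group

Corrected query:
SELECT account FROM transactions GROUP BY account HAVING MIN(amount) > (SELECT AVG(amount) FROM transactions)

Result:
account
-------
ACC-105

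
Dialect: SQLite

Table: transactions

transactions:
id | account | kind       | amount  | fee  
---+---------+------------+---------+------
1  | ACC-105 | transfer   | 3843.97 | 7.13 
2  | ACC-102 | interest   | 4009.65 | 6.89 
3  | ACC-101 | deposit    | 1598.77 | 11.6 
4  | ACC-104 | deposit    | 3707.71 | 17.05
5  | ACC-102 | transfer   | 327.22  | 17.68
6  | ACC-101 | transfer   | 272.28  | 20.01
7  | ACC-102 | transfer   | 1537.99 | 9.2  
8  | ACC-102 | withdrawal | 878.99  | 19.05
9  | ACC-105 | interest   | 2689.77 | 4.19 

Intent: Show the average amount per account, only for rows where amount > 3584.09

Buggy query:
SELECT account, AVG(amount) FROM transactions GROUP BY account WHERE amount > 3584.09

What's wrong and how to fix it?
Bug: WHERE cannot follow GROUP BY

Fix: Place WHERE between FROM and GROUP BY

Corrected query:
SELECT account, AVG(amount) FROM transactions WHERE amount > 3584.09 GROUP BY account

Result:
account | AVG(amount)
--------+------------
ACC-102 | 4009.65    
ACC-104 | 3707.71    
ACC-105 | 3843.97    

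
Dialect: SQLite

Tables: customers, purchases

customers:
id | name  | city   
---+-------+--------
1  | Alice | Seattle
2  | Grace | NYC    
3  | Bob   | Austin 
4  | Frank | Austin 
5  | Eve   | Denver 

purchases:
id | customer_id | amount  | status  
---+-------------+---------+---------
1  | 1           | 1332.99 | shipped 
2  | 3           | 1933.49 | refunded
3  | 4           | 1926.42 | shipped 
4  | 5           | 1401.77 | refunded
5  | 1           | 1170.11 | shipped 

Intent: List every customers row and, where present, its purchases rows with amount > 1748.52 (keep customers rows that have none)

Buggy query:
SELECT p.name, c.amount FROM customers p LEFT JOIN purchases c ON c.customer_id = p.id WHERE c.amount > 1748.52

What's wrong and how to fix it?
Bug: A WHERE condition on the right-hand table after LEFT JOIN drops unmatched parents

Fix: Move the right-table condition into the ON clause so unmatched parents are kept

Corrected query:
SELECT p.name, c.amount FROM customers p LEFT JOIN purchases c ON c.customer_id = p.id AND c.amount > 1748.52

Result:
name  | amount 
------+--------
Alice | NULL   
Grace | NULL   
Bob   | 1933.49
Frank | 1926.42
Eve   | NULL   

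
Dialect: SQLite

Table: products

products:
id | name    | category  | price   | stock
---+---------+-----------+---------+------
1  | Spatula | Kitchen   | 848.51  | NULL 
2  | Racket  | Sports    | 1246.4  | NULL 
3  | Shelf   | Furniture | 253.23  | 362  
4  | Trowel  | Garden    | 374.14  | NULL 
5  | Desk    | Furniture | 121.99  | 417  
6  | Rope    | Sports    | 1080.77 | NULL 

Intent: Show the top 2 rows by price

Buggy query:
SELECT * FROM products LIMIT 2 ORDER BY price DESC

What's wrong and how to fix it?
Bug: LIMIT must come after ORDER BY

Fix: Sort with ORDER BY, then apply LIMIT

Corrected query:
SELECT * FROM products ORDER BY price DESC LIMIT 2

Result:
id | name   | category | price   | stock
---+--------+----------+---------+------
2  | Racket | Sports   | 1246.4  | NULL 
6  | Rope   | Sports   | 1080.77 | NULL 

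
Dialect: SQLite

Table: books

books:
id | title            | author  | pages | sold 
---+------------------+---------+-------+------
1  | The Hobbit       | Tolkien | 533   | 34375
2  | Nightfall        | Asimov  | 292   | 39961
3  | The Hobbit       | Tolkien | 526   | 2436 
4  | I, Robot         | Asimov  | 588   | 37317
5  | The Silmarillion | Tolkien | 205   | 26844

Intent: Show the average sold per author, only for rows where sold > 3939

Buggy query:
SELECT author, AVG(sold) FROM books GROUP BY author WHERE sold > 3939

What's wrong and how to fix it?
Bug: WHERE cannot follow GROUP BY

Fix: Move the WHERE clause before GROUP BY

Corrected query:
SELECT author, AVG(sold) FROM books WHERE sold > 3939 GROUP BY author

Result:
author  | AVG(sold)
--------+----------
Asimov  | 38639    
Tolkien | 30609.5  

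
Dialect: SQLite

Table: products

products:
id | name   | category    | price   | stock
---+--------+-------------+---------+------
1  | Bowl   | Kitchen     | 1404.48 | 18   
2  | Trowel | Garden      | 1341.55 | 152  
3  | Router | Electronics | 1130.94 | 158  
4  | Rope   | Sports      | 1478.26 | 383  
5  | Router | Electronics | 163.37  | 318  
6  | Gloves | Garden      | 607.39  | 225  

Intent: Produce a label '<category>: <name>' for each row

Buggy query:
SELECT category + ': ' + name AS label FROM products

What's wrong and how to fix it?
Bug: '+' is numeric addition; on text columns SQLite converts them to 0 instead of concatenating

Fix: Use the || operator for string concatenation

Corrected query:
SELECT category || ': ' || name AS label FROM products

Result:
label              
-------------------
Kitchen: Bowl      
Garden: Trowel     
Electronics: Router
Sports: Rope       
Electronics: Router
Garden: Gloves     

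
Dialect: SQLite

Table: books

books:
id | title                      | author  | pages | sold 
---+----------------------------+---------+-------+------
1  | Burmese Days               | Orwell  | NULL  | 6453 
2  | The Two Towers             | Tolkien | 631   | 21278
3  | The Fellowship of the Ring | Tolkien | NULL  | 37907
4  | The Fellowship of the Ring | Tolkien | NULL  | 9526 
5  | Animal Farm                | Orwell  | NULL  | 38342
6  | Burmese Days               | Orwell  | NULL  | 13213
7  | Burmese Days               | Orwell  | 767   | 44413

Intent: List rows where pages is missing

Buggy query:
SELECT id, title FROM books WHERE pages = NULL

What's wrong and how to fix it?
Bug: '= NULL' is always unknown in SQL three-valued logic, so no rows match

Fix: Replace '= NULL' with 'IS NULL'

Corrected query:
SELECT id, title FROM books WHERE pages IS NULL

Result:
id | title                     
---+---------------------------
1  | Burmese Days              
3  | The Fellowship of the Ring
4  | The Fellowship of the Ring
5  | Animal Farm               
6  | Burmese Days              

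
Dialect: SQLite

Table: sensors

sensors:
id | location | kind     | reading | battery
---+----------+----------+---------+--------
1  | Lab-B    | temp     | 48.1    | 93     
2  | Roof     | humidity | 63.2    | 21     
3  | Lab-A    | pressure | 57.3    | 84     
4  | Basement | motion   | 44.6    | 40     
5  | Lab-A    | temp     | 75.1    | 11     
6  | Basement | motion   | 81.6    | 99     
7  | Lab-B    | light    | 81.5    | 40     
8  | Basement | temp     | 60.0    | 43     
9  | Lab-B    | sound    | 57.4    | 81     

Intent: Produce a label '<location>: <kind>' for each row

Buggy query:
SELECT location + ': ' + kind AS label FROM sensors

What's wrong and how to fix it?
Bug: SQLite uses || for string concatenation; + coerces text to numbers (yielding 0)

Fix: Replace + with || to concatenate text

Corrected query:
SELECT location || ': ' || kind AS label FROM sensors

Result:
label           
----------------
Lab-B: temp     
Roof: humidity  
Lab-A: pressure 
Basement: motion
Lab-A: temp     
Basement: motion
Lab-B: light    
Basement: temp  
Lab-B: sound    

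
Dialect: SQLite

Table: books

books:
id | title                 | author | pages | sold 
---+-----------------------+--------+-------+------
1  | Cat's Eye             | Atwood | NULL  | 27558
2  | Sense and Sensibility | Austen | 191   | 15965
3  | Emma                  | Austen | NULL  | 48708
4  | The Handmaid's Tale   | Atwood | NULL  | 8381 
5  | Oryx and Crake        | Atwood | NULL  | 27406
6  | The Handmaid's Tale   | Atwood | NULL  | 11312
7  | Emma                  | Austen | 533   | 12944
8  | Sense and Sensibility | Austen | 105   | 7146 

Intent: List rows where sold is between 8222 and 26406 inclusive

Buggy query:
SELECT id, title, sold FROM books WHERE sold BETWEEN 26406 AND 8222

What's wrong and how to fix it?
Bug: BETWEEN expects the lower bound first; with 26406 AND 8222 the range is empty

Fix: Swap the bounds so the smaller value comes first

Corrected query:
SELECT id, title, sold FROM books WHERE sold BETWEEN 8222 AND 26406

Result:
id | title                 | sold 
---+-----------------------+------
2  | Sense and Sensibility | 15965
4  | The Handmaid's Tale   | 8381 
6  | The Handmaid's Tale   | 11312
7  | Emma                  | 12944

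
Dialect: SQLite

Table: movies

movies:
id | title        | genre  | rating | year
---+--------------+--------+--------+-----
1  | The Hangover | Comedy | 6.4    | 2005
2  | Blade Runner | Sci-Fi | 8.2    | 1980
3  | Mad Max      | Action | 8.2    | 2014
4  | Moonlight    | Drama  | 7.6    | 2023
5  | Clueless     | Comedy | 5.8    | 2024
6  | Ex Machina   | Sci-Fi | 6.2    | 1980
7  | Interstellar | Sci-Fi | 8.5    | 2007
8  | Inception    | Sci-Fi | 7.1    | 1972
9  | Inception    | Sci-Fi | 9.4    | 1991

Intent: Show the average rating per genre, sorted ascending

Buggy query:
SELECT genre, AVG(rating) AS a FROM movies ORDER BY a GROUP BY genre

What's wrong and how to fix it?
Bug: ORDER BY appears before GROUP BY; SQL clause order requires GROUP BY first

Fix: Move ORDER BY to the end, after GROUP BY

Corrected query:
SELECT genre, AVG(rating) AS a FROM movies GROUP BY genre ORDER BY a

Result:
genre  | a   
-------+-----
Comedy | 6.1 
Drama  | 7.6 
Sci-Fi | 7.88
Action | 8.2 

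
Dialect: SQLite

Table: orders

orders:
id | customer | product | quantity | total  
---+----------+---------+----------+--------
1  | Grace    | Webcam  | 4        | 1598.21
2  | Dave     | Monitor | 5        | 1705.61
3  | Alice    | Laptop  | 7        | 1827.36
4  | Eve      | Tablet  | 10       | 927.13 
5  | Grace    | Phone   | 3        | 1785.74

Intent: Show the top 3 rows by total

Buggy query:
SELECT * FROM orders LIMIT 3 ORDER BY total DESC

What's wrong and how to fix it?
Bug: LIMIT must come after ORDER BY

Fix: Sort with ORDER BY, then apply LIMIT

Corrected query:
SELECT * FROM orders ORDER BY total DESC LIMIT 3

Result:
id | customer | product | quantity | total  
---+----------+---------+----------+--------
3  | Alice    | Laptop  | 7        | 1827.36
5  | Grace    | Phone   | 3        | 1785.74
2  | Dave     | Monitor | 5        | 1705.61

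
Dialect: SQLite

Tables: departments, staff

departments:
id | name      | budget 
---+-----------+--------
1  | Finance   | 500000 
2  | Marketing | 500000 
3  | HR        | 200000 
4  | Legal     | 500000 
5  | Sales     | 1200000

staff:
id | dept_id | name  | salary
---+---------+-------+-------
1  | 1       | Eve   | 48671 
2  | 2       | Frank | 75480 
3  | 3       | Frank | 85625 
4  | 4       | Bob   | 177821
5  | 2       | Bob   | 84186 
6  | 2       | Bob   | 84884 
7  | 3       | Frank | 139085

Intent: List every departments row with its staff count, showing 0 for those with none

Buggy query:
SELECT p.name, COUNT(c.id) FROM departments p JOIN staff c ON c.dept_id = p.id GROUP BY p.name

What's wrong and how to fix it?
Bug: INNER JOIN drops departments rows that have no matching staff rows

Fix: Switch to LEFT JOIN to retain unmatched parent rows

Corrected query:
SELECT p.name, COUNT(c.id) FROM departments p LEFT JOIN staff c ON c.dept_id = p.id GROUP BY p.name

Result:
name      | COUNT(c.id)
----------+------------
Finance   | 1          
HR        | 2          
Legal     | 1          
Marketing | 3          
Sales     | 0          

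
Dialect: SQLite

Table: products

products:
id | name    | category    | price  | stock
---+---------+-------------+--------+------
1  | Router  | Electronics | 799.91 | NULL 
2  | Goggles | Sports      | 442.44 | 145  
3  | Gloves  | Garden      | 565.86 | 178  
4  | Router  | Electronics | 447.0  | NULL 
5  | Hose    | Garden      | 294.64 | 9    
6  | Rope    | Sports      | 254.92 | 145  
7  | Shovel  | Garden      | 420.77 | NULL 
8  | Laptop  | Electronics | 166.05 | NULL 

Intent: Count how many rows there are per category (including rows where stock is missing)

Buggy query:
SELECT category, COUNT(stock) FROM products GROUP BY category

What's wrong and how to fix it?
Bug: COUNT(column) counts non-NULL values only; rows with NULL stock aren't counted

Fix: Use COUNT(*) to count all rows regardless of NULL

Corrected query:
SELECT category, COUNT(*) FROM products GROUP BY category

Result:
category    | COUNT(*)
------------+---------
Electronics | 3       
Garden      | 3       
Sports      | 2       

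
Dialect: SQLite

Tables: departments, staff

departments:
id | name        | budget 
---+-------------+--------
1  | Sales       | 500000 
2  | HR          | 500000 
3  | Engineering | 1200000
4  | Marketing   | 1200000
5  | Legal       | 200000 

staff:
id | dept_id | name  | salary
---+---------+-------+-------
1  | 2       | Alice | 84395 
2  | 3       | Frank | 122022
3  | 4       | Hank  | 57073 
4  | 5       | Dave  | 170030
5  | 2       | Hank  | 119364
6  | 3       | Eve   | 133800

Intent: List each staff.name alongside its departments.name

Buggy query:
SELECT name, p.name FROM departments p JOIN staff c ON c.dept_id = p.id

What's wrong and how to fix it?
Bug: Both tables have a 'name' column; the unqualified reference is ambiguous

Fix: Qualify the column with its table alias (c.name)

Corrected query:
SELECT c.name, p.name FROM departments p JOIN staff c ON c.dept_id = p.id

Result:
name  | name       
------+------------
Alice | HR         
Frank | Engineering
Hank  | Marketing  
Dave  | Legal      
Hank  | HR         
Eve   | Engineering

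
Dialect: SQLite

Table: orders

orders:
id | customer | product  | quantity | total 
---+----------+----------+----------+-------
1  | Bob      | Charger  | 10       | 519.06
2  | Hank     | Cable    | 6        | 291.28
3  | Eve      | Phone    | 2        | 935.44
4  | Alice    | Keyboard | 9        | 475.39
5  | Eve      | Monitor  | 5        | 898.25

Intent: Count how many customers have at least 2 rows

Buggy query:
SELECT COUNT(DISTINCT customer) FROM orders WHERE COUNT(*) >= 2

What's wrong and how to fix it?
Bug: WHERE filters individual rows, not groups, so a group-level COUNT is invalid there

Fix: Use a subquery that GROUPs and filters with HAVING, then count its rows

Corrected query:
SELECT COUNT(*) FROM (SELECT customer FROM orders GROUP BY customer HAVING COUNT(*) >= 2)

Result:
COUNT(*)
--------
1       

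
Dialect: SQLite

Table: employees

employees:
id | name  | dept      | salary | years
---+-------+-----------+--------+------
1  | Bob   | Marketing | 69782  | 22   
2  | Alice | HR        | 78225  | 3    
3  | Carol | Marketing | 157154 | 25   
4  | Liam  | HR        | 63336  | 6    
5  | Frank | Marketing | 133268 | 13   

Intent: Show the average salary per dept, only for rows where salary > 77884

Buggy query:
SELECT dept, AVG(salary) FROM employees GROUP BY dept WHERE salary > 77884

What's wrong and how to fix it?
Bug: Row-level WHERE must come before GROUP BY in the clause order

Fix: Place WHERE between FROM and GROUP BY

Corrected query:
SELECT dept, AVG(salary) FROM employees WHERE salary > 77884 GROUP BY dept

Result:
dept      | AVG(salary)
----------+------------
HR        | 78225      
Marketing | 145211     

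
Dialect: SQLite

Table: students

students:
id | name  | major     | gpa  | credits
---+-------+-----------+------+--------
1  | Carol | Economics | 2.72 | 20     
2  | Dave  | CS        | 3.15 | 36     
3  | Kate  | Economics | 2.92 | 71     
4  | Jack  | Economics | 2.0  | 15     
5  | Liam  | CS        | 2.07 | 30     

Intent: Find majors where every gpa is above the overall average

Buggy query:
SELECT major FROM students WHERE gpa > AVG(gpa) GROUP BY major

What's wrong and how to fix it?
Bug: WHERE evaluates per row before aggregation, so AVG() is unavailable

Fix: Use a subquery for AVG and a HAVING MIN(...) filter so the condition holds for every row in the group

Corrected query:
SELECT major FROM students GROUP BY major HAVING MIN(gpa) > (SELECT AVG(gpa) FROM students)

Result:
(no rows)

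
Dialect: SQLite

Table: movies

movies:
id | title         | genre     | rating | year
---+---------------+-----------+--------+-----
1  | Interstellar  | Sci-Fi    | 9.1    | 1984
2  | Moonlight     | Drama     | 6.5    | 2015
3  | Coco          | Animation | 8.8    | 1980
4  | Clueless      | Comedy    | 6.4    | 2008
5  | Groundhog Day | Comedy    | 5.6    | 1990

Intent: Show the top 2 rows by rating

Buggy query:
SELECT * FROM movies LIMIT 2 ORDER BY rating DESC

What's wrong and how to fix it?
Bug: LIMIT must come after ORDER BY

Fix: Swap the clauses: ORDER BY first, then LIMIT

Corrected query:
SELECT * FROM movies ORDER BY rating DESC LIMIT 2

Result:
id | title        | genre     | rating | year
---+--------------+-----------+--------+-----
1  | Interstellar | Sci-Fi    | 9.1    | 1984
3  | Coco         | Animation | 8.8    | 1980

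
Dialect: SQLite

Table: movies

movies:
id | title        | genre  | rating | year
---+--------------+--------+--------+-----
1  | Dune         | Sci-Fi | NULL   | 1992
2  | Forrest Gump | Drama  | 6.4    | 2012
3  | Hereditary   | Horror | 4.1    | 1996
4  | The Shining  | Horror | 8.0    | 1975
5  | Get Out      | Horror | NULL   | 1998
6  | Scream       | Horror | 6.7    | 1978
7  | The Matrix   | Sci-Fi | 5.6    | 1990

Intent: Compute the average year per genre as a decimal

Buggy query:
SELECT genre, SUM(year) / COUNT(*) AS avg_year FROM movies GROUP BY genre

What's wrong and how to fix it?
Bug: Both operands are integers, so '/' performs integer division and truncates

Fix: Cast one side to REAL so the division keeps the fractional part

Corrected query:
SELECT genre, SUM(year) * 1.0 / COUNT(*) AS avg_year FROM movies GROUP BY genre

Result:
genre  | avg_year
-------+---------
Drama  | 2012    
Horror | 1986.75 
Sci-Fi | 1991    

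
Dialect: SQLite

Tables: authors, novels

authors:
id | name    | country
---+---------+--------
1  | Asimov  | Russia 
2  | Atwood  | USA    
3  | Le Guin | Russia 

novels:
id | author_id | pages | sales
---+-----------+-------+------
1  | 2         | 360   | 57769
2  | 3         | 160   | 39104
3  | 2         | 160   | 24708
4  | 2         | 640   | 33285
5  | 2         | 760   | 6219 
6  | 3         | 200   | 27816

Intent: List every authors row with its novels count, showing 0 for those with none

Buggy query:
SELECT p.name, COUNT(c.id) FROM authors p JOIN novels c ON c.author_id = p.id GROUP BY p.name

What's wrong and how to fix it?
Bug: An inner join excludes parents with zero children

Fix: Switch to LEFT JOIN to retain unmatched parent rows

Corrected query:
SELECT p.name, COUNT(c.id) FROM authors p LEFT JOIN novels c ON c.author_id = p.id GROUP BY p.name

Result:
name    | COUNT(c.id)
--------+------------
Asimov  | 0          
Atwood  | 4          
Le Guin | 2          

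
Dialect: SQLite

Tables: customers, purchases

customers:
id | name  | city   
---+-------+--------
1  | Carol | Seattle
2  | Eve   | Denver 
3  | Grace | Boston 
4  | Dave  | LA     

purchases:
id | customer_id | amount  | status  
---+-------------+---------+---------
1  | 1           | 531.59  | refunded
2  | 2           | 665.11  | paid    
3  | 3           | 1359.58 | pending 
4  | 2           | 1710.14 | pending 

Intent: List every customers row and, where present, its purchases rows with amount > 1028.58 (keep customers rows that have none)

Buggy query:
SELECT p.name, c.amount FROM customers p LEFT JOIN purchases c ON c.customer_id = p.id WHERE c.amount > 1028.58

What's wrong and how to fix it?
Bug: A WHERE condition on the right-hand table after LEFT JOIN drops unmatched parents

Fix: Put 'c.amount > 1028.58' in the JOIN's ON clause instead of WHERE

Corrected query:
SELECT p.name, c.amount FROM customers p LEFT JOIN purchases c ON c.customer_id = p.id AND c.amount > 1028.58

Result:
name  | amount 
------+--------
Carol | NULL   
Eve   | 1710.14
Grace | 1359.58
Dave  | NULL   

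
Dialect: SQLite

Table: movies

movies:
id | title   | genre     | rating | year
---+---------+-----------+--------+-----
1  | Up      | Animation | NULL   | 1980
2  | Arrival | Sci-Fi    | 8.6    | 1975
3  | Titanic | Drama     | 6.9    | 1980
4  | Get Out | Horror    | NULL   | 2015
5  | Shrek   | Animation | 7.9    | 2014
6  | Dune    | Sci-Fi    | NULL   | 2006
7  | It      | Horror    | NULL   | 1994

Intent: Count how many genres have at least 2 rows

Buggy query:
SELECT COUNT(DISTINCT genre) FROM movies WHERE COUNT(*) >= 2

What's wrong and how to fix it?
Bug: WHERE filters individual rows, not groups, so a group-level COUNT is invalid there

Fix: Use a subquery that GROUPs and filters with HAVING, then count its rows

Corrected query:
SELECT COUNT(*) FROM (SELECT genre FROM movies GROUP BY genre HAVING COUNT(*) >= 2)

Result:
COUNT(*)
--------
3       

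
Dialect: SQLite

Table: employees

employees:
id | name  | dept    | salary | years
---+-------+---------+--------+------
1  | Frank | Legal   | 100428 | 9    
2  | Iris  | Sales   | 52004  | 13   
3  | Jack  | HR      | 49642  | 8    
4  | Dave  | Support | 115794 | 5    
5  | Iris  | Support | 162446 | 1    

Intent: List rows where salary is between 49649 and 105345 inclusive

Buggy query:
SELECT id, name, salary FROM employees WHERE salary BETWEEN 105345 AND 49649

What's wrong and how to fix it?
Bug: The bounds are reversed; BETWEEN a AND b requires a <= b to match anything

Fix: Write BETWEEN 49649 AND 105345

Corrected query:
SELECT id, name, salary FROM employees WHERE salary BETWEEN 49649 AND 105345

Result:
id | name  | salary
---+-------+-------
1  | Frank | 100428
2  | Iris  | 52004 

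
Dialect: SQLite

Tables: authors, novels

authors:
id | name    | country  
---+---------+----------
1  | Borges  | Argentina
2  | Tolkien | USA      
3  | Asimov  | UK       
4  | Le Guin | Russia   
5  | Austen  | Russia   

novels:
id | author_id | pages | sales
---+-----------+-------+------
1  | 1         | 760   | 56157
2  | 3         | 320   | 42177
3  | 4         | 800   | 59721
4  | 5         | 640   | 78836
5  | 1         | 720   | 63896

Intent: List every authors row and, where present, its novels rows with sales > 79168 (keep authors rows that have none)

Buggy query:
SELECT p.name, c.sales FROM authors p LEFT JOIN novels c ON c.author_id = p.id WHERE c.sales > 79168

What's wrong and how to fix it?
Bug: Filtering c.sales in WHERE discards the NULL rows produced by LEFT JOIN, turning it into an inner join

Fix: Put 'c.sales > 79168' in the JOIN's ON clause instead of WHERE

Corrected query:
SELECT p.name, c.sales FROM authors p LEFT JOIN novels c ON c.author_id = p.id AND c.sales > 79168

Result:
name    | sales
--------+------
Borges  | NULL 
Tolkien | NULL 
Asimov  | NULL 
Le Guin | NULL 
Austen  | NULL 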